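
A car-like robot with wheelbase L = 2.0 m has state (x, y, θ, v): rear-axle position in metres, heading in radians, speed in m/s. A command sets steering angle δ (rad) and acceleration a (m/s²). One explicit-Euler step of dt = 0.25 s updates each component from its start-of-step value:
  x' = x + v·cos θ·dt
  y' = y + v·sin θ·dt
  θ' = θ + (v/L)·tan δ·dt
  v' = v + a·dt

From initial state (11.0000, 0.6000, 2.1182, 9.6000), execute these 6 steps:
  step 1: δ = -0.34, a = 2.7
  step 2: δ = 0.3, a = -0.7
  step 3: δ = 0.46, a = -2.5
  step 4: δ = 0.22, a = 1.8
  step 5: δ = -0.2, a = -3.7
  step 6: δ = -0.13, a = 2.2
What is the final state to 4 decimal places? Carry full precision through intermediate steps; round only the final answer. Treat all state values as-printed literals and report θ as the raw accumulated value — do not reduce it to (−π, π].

(1.5114, 9.6627, 2.5828, 9.5500)

after step 1 (δ=-0.34, a=2.7): (9.750867, 2.649309, 1.693716, 10.275000)
after step 2 (δ=0.3, a=-0.7): (9.435912, 5.198677, 2.091019, 10.100000)
after step 3 (δ=0.46, a=-2.5): (8.180801, 7.389641, 2.716524, 9.475000)
after step 4 (δ=0.22, a=1.8): (6.022846, 8.366475, 2.981373, 9.925000)
after step 5 (δ=-0.2, a=-3.7): (3.573375, 8.762322, 2.729886, 9.000000)
after step 6 (δ=-0.13, a=2.2): (1.511387, 9.662714, 2.582806, 9.550000)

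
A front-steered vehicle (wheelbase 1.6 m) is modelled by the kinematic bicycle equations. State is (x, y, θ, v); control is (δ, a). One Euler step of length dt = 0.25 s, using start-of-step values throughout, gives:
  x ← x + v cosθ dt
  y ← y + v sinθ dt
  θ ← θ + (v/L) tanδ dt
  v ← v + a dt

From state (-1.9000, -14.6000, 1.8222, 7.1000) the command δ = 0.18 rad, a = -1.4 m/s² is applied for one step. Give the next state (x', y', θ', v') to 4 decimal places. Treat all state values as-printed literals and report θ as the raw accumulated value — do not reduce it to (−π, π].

x' = -1.9000 + 7.1000·cos(1.8222)·0.25 = -2.3416
y' = -14.6000 + 7.1000·sin(1.8222)·0.25 = -12.8808
θ' = 1.8222 + (7.1000/1.6)·tan(0.18)·0.25 = 2.0241
v' = 7.1000 − 1.4000·0.25 = 6.7500

(-2.3416, -12.8808, 2.0241, 6.7500)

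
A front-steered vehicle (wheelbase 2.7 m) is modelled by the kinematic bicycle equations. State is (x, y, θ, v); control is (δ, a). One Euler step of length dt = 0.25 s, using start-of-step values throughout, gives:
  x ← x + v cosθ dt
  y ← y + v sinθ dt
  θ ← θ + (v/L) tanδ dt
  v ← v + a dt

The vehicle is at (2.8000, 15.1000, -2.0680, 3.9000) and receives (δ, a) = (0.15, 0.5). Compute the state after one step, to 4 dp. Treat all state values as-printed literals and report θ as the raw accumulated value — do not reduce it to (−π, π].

(2.3350, 14.2431, -2.0134, 4.0250)

x' = 2.8000 + 3.9000·cos(-2.0680)·0.25 = 2.3350
y' = 15.1000 + 3.9000·sin(-2.0680)·0.25 = 14.2431
θ' = -2.0680 + (3.9000/2.7)·tan(0.15)·0.25 = -2.0134
v' = 3.9000 + 0.5000·0.25 = 4.0250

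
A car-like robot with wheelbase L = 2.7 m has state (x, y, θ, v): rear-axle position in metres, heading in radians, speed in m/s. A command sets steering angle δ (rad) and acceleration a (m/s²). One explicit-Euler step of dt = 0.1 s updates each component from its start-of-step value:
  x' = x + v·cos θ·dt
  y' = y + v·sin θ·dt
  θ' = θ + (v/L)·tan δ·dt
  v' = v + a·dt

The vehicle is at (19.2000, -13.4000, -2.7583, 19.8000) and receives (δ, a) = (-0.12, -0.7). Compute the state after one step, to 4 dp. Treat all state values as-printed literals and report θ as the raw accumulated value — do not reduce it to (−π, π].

(17.3637, -14.1405, -2.8467, 19.7300)

x' = 19.2000 + 19.8000·cos(-2.7583)·0.1 = 17.3637
y' = -13.4000 + 19.8000·sin(-2.7583)·0.1 = -14.1405
θ' = -2.7583 + (19.8000/2.7)·tan(-0.12)·0.1 = -2.8467
v' = 19.8000 − 0.7000·0.1 = 19.7300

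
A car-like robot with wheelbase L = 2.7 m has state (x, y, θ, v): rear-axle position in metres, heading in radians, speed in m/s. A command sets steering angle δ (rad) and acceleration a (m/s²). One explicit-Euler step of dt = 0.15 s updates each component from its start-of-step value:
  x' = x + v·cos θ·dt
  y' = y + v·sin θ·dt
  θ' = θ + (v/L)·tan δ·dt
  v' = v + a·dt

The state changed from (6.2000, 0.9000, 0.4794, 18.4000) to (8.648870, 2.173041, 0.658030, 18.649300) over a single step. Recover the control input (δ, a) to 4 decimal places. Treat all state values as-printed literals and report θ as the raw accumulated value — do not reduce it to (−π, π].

δ = 0.1730, a = 1.6620

a = (v'−v)/dt = (0.249300)/0.15 = 1.6620
Δθ = θ'−θ = 0.178630;  (v·dt/L) = 18.4000·0.15/2.7 = 1.022222
tan δ = Δθ·L/(v·dt) = 0.174747  →  δ = 0.1730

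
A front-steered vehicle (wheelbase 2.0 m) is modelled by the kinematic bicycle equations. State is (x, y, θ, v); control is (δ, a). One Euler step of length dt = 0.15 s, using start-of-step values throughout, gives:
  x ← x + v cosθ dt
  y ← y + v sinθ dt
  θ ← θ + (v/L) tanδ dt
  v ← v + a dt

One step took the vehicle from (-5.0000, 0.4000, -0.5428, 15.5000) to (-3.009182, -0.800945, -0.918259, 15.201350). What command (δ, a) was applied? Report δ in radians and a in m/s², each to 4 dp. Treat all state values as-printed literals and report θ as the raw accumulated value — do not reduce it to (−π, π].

a = (v'−v)/dt = (-0.298650)/0.15 = -1.9910
Δθ = θ'−θ = -0.375459;  (v·dt/L) = 15.5000·0.15/2.0 = 1.162500
tan δ = Δθ·L/(v·dt) = -0.322975  →  δ = -0.3124

δ = -0.3124, a = -1.9910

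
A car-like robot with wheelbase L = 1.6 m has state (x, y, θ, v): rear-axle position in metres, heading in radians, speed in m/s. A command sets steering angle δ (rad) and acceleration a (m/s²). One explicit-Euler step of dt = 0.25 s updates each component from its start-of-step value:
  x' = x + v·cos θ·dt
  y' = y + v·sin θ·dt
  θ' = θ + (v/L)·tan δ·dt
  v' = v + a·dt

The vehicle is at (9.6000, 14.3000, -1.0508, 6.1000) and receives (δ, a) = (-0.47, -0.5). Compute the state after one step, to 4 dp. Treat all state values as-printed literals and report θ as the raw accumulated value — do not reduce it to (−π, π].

x' = 9.6000 + 6.1000·cos(-1.0508)·0.25 = 10.3577
y' = 14.3000 + 6.1000·sin(-1.0508)·0.25 = 12.9766
θ' = -1.0508 + (6.1000/1.6)·tan(-0.47)·0.25 = -1.5350
v' = 6.1000 − 0.5000·0.25 = 5.9750

(10.3577, 12.9766, -1.5350, 5.9750)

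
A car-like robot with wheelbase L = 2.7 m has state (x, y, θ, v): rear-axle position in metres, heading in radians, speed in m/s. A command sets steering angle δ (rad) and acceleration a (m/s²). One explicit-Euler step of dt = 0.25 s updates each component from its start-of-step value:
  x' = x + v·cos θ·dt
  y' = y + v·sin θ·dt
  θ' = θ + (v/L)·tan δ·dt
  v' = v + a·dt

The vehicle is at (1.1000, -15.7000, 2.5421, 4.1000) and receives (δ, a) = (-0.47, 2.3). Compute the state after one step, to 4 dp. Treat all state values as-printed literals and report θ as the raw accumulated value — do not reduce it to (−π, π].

x' = 1.1000 + 4.1000·cos(2.5421)·0.25 = 0.2537
y' = -15.7000 + 4.1000·sin(2.5421)·0.25 = -15.1217
θ' = 2.5421 + (4.1000/2.7)·tan(-0.47)·0.25 = 2.3493
v' = 4.1000 + 2.3000·0.25 = 4.6750

(0.2537, -15.1217, 2.3493, 4.6750)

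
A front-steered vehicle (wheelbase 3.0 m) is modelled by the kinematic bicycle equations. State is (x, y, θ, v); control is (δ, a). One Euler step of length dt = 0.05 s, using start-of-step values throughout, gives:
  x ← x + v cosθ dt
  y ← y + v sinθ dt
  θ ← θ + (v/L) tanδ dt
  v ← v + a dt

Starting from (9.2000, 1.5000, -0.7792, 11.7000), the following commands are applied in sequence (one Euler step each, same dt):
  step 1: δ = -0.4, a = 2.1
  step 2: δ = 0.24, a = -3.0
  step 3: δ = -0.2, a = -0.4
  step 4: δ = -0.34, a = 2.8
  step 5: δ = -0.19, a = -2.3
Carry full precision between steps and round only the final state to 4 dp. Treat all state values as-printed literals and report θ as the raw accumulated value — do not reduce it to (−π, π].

(11.1396, -0.6896, -0.9592, 11.6600)

after step 1 (δ=-0.4, a=2.1): (9.616213, 1.088914, -0.861645, 11.805000)
after step 2 (δ=0.24, a=-3.0): (10.000578, 0.640965, -0.813497, 11.655000)
after step 3 (δ=-0.2, a=-0.4): (10.400905, 0.217484, -0.852873, 11.635000)
after step 4 (δ=-0.34, a=2.8): (10.783593, -0.220674, -0.921469, 11.775000)
after step 5 (δ=-0.19, a=-2.3): (11.139582, -0.689608, -0.959211, 11.660000)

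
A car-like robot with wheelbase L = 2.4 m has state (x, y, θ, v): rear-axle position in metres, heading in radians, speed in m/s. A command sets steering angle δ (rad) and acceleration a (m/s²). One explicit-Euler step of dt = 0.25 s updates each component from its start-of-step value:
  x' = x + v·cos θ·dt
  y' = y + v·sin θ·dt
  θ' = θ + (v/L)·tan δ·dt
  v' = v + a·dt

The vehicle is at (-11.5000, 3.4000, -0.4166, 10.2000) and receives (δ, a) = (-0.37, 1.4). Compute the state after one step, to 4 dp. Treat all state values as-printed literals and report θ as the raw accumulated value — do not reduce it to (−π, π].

x' = -11.5000 + 10.2000·cos(-0.4166)·0.25 = -9.1681
y' = 3.4000 + 10.2000·sin(-0.4166)·0.25 = 2.3681
θ' = -0.4166 + (10.2000/2.4)·tan(-0.37)·0.25 = -0.8287
v' = 10.2000 + 1.4000·0.25 = 10.5500

(-9.1681, 2.3681, -0.8287, 10.5500)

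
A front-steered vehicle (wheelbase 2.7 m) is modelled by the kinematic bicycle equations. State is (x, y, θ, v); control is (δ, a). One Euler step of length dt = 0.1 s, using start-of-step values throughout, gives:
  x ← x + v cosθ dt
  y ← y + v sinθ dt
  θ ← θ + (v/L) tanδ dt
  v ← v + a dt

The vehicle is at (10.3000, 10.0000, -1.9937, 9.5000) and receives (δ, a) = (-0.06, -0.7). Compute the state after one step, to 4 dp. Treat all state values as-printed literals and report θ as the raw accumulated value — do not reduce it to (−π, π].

(9.9101, 9.1337, -2.0148, 9.4300)

x' = 10.3000 + 9.5000·cos(-1.9937)·0.1 = 9.9101
y' = 10.0000 + 9.5000·sin(-1.9937)·0.1 = 9.1337
θ' = -1.9937 + (9.5000/2.7)·tan(-0.06)·0.1 = -2.0148
v' = 9.5000 − 0.7000·0.1 = 9.4300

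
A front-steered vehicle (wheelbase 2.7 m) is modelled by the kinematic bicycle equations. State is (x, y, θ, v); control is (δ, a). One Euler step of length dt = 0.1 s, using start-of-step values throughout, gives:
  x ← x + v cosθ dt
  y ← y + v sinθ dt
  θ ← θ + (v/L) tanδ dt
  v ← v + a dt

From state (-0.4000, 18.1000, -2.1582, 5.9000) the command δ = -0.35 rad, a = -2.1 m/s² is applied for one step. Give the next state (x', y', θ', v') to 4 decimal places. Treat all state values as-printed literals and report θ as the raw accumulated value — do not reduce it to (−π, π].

x' = -0.4000 + 5.9000·cos(-2.1582)·0.1 = -0.7270
y' = 18.1000 + 5.9000·sin(-2.1582)·0.1 = 17.6089
θ' = -2.1582 + (5.9000/2.7)·tan(-0.35)·0.1 = -2.2380
v' = 5.9000 − 2.1000·0.1 = 5.6900

(-0.7270, 17.6089, -2.2380, 5.6900)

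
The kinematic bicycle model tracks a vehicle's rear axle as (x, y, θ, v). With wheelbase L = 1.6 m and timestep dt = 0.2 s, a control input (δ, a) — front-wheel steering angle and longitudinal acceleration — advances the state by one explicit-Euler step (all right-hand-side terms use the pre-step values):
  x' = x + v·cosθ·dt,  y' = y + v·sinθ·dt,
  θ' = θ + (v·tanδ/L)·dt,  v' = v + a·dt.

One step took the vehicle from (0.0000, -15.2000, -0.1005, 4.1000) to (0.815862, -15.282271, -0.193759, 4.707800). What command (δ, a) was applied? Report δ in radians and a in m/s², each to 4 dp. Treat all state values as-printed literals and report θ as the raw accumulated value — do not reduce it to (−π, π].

δ = -0.1800, a = 3.0390

a = (v'−v)/dt = (0.607800)/0.2 = 3.0390
Δθ = θ'−θ = -0.093259;  (v·dt/L) = 4.1000·0.2/1.6 = 0.512500
tan δ = Δθ·L/(v·dt) = -0.181969  →  δ = -0.1800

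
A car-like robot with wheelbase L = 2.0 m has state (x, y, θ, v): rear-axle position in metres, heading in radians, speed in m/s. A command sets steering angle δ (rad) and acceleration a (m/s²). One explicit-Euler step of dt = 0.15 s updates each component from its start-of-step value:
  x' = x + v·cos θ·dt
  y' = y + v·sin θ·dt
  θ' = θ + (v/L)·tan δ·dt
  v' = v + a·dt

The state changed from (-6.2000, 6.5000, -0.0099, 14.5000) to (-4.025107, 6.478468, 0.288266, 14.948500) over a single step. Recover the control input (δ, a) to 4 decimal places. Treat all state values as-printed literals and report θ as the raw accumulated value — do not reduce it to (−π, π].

δ = 0.2676, a = 2.9900

a = (v'−v)/dt = (0.448500)/0.15 = 2.9900
Δθ = θ'−θ = 0.298166;  (v·dt/L) = 14.5000·0.15/2.0 = 1.087500
tan δ = Δθ·L/(v·dt) = 0.274176  →  δ = 0.2676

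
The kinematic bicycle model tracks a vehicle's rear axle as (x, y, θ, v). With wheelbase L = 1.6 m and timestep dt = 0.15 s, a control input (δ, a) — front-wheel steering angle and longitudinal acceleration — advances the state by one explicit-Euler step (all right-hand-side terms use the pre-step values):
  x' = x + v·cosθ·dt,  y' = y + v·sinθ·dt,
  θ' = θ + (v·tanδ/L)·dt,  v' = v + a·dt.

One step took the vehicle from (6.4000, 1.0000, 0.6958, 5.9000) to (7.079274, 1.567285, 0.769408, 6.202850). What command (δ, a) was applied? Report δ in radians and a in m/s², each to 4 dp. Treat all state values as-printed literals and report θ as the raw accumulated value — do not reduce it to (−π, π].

δ = 0.1323, a = 2.0190

a = (v'−v)/dt = (0.302850)/0.15 = 2.0190
Δθ = θ'−θ = 0.073608;  (v·dt/L) = 5.9000·0.15/1.6 = 0.553125
tan δ = Δθ·L/(v·dt) = 0.133077  →  δ = 0.1323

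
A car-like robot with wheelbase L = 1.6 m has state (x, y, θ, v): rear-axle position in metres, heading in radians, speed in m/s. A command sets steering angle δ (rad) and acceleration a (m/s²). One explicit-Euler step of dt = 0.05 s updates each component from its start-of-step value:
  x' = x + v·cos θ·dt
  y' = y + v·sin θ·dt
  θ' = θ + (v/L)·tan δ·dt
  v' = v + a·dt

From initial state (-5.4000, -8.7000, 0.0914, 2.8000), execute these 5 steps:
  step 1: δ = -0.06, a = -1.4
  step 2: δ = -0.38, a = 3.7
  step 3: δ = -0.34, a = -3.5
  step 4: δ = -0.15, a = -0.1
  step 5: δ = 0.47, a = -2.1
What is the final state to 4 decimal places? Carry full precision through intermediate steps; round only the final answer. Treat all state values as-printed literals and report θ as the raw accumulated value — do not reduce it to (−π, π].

(-4.7053, -8.6642, 0.0503, 2.6300)

after step 1 (δ=-0.06, a=-1.4): (-5.260584, -8.687222, 0.086144, 2.730000)
after step 2 (δ=-0.38, a=3.7): (-5.124591, -8.675478, 0.052069, 2.915000)
after step 3 (δ=-0.34, a=-3.5): (-4.979038, -8.667892, 0.019846, 2.740000)
after step 4 (δ=-0.15, a=-0.1): (-4.842065, -8.665173, 0.006905, 2.735000)
after step 5 (δ=0.47, a=-2.1): (-4.705318, -8.664229, 0.050320, 2.630000)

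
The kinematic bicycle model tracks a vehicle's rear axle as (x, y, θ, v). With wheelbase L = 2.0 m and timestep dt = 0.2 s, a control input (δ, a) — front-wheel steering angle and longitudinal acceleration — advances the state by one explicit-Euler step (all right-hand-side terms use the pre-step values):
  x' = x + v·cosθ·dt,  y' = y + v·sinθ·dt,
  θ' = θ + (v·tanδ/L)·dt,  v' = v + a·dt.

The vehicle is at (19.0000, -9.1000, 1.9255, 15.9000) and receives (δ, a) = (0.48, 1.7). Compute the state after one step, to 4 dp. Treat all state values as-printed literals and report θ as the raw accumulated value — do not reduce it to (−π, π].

(17.8955, -6.1180, 2.7533, 16.2400)

x' = 19.0000 + 15.9000·cos(1.9255)·0.2 = 17.8955
y' = -9.1000 + 15.9000·sin(1.9255)·0.2 = -6.1180
θ' = 1.9255 + (15.9000/2.0)·tan(0.48)·0.2 = 2.7533
v' = 15.9000 + 1.7000·0.2 = 16.2400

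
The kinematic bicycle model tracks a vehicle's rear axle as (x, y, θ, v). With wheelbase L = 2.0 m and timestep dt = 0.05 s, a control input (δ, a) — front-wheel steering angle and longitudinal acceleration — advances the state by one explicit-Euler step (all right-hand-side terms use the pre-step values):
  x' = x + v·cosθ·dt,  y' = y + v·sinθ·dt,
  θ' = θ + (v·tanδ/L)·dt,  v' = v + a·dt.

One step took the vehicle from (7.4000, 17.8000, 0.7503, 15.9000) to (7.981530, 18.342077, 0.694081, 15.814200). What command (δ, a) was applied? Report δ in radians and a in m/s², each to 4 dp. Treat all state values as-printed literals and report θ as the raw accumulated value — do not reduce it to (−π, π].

a = (v'−v)/dt = (-0.085800)/0.05 = -1.7160
Δθ = θ'−θ = -0.056219;  (v·dt/L) = 15.9000·0.05/2.0 = 0.397500
tan δ = Δθ·L/(v·dt) = -0.141431  →  δ = -0.1405

δ = -0.1405, a = -1.7160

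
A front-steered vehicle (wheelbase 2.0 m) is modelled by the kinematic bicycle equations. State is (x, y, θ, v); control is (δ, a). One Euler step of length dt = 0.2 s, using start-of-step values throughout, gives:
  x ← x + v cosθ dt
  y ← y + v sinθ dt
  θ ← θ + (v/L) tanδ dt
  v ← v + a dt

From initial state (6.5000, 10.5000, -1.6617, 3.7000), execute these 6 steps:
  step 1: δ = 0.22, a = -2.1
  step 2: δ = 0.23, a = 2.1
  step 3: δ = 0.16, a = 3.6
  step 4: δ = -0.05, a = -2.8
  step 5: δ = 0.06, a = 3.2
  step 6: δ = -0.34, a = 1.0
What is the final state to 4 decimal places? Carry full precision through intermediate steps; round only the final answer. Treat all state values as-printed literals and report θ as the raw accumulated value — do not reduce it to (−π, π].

(6.7894, 5.8320, -1.6006, 4.7000)

after step 1 (δ=0.22, a=-2.1): (6.432824, 9.763055, -1.578961, 3.280000)
after step 2 (δ=0.23, a=2.1): (6.427468, 9.107077, -1.502162, 3.700000)
after step 3 (δ=0.16, a=3.6): (6.478218, 8.368820, -1.442451, 4.420000)
after step 4 (δ=-0.05, a=-2.8): (6.591363, 7.492090, -1.464570, 3.860000)
after step 5 (δ=0.06, a=3.2): (6.673216, 6.724442, -1.441382, 4.500000)
after step 6 (δ=-0.34, a=1.0): (6.789364, 5.831968, -1.600564, 4.700000)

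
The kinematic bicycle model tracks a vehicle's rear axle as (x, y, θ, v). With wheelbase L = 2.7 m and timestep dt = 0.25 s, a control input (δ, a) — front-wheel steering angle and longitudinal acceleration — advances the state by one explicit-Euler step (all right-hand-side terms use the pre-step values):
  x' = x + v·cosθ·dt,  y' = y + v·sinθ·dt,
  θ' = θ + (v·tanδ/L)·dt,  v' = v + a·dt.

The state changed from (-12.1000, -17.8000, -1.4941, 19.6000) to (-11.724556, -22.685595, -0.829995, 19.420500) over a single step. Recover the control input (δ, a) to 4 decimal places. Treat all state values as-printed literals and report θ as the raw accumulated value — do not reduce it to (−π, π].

a = (v'−v)/dt = (-0.179500)/0.25 = -0.7180
Δθ = θ'−θ = 0.664105;  (v·dt/L) = 19.6000·0.25/2.7 = 1.814815
tan δ = Δθ·L/(v·dt) = 0.365935  →  δ = 0.3508

δ = 0.3508, a = -0.7180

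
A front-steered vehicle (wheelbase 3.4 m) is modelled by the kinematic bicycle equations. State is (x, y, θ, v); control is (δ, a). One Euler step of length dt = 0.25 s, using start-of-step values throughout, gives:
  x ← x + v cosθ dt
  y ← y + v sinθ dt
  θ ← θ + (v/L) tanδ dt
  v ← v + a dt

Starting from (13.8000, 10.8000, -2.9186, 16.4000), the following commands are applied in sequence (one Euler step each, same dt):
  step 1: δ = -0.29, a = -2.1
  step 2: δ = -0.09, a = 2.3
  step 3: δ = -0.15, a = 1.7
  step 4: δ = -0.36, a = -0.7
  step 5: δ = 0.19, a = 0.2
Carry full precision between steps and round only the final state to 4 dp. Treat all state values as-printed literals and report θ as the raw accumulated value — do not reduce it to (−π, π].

(-4.5872, 16.4102, -3.7975, 16.7500)

after step 1 (δ=-0.29, a=-2.1): (9.801516, 9.893288, -3.278451, 15.875000)
after step 2 (δ=-0.09, a=2.3): (5.869876, 10.434750, -3.383790, 16.450000)
after step 3 (δ=-0.15, a=1.7): (1.877406, 11.421079, -3.566597, 16.875000)
after step 4 (δ=-0.36, a=-0.7): (-1.966030, 13.160575, -4.033641, 16.700000)
after step 5 (δ=0.19, a=0.2): (-4.587173, 16.410227, -3.797484, 16.750000)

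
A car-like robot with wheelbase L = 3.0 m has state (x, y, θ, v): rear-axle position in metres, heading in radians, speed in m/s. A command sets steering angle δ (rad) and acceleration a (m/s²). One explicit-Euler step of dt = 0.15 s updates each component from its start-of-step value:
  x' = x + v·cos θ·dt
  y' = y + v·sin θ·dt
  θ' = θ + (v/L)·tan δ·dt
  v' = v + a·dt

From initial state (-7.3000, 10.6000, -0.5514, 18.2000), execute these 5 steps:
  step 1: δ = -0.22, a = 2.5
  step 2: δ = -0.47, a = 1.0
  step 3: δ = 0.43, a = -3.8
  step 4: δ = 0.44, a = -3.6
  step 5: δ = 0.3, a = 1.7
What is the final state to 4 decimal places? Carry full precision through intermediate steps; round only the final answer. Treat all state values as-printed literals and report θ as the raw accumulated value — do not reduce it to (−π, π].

(2.3685, 1.7129, -0.0975, 17.8700)

after step 1 (δ=-0.22, a=2.5): (-4.974608, 9.169807, -0.754894, 18.575000)
after step 2 (δ=-0.47, a=1.0): (-2.945258, 7.260637, -1.226667, 18.725000)
after step 3 (δ=0.43, a=-3.8): (-1.997650, 4.616565, -0.797283, 18.155000)
after step 4 (δ=0.44, a=-3.6): (-0.095043, 2.668187, -0.369932, 17.615000)
after step 5 (δ=0.3, a=1.7): (2.368464, 1.712877, -0.097484, 17.870000)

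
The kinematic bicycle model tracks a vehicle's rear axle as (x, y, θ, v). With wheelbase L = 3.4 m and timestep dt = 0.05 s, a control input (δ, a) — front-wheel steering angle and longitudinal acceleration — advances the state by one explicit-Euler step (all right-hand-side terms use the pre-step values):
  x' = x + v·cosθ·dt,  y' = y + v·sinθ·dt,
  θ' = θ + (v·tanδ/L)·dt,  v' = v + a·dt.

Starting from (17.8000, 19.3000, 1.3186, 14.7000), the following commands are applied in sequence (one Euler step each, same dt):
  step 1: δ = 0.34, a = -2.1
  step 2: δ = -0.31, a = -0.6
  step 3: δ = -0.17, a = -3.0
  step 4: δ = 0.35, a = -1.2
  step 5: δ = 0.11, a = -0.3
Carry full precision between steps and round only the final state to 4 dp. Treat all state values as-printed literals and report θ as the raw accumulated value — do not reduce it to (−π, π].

after step 1 (δ=0.34, a=-2.1): (17.983406, 20.011750, 1.395070, 14.595000)
after step 2 (δ=-0.31, a=-0.6): (18.110983, 20.730261, 1.326317, 14.565000)
after step 3 (δ=-0.17, a=-3.0): (18.287257, 21.436856, 1.289550, 14.415000)
after step 4 (δ=0.35, a=-1.2): (18.487304, 22.129287, 1.366930, 14.355000)
after step 5 (δ=0.11, a=-0.3): (18.632617, 22.832174, 1.390246, 14.340000)

(18.6326, 22.8322, 1.3902, 14.3400)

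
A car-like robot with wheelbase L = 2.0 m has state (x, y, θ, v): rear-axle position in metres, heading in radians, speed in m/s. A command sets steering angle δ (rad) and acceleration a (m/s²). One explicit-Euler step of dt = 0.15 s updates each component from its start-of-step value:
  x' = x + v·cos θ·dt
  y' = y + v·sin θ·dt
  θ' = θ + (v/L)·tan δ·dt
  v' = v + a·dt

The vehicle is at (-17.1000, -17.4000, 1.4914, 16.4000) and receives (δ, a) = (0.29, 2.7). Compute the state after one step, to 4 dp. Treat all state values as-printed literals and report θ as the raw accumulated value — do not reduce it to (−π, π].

(-16.9049, -14.9477, 1.8584, 16.8050)

x' = -17.1000 + 16.4000·cos(1.4914)·0.15 = -16.9049
y' = -17.4000 + 16.4000·sin(1.4914)·0.15 = -14.9477
θ' = 1.4914 + (16.4000/2.0)·tan(0.29)·0.15 = 1.8584
v' = 16.4000 + 2.7000·0.15 = 16.8050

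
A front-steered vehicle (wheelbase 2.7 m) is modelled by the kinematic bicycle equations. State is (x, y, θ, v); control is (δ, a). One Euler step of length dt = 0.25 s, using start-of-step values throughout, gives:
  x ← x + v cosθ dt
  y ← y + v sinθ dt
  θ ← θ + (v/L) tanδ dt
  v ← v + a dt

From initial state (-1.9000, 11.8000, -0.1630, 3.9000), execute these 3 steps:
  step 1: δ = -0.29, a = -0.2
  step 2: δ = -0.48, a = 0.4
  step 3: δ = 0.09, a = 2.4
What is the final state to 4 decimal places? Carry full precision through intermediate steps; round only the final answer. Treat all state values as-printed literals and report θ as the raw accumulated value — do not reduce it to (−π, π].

(0.8760, 10.9492, -0.4233, 4.5500)

after step 1 (δ=-0.29, a=-0.2): (-0.937924, 11.641778, -0.270760, 3.850000)
after step 2 (δ=-0.48, a=0.4): (-0.010490, 11.384344, -0.456348, 3.950000)
after step 3 (δ=0.09, a=2.4): (0.875957, 10.949179, -0.423342, 4.550000)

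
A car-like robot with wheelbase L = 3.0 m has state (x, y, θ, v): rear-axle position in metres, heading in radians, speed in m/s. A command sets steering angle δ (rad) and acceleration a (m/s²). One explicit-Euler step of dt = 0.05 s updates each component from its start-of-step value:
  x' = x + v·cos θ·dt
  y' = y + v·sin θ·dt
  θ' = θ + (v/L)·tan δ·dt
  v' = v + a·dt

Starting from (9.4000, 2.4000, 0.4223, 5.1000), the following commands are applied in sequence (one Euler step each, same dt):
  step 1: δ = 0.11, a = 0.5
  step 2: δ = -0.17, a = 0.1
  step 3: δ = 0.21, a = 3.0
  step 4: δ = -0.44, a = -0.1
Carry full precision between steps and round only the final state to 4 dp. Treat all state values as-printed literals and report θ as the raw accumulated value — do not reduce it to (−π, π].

(10.3392, 2.8269, 0.3938, 5.2750)

after step 1 (δ=0.11, a=0.5): (9.632598, 2.504514, 0.431688, 5.125000)
after step 2 (δ=-0.17, a=0.1): (9.865340, 2.611730, 0.417026, 5.130000)
after step 3 (δ=0.21, a=3.0): (10.099857, 2.715624, 0.435249, 5.280000)
after step 4 (δ=-0.44, a=-0.1): (10.339243, 2.826936, 0.393821, 5.275000)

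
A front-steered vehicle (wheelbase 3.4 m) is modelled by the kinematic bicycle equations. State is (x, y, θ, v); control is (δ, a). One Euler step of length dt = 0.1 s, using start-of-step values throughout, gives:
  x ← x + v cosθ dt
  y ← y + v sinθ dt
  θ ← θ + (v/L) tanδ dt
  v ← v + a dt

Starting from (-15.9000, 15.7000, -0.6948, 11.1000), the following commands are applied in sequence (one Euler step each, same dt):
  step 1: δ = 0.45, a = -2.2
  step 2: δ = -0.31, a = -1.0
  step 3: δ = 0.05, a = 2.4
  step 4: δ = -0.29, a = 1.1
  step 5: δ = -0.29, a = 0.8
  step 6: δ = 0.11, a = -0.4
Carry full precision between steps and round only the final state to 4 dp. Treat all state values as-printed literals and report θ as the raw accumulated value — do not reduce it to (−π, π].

after step 1 (δ=0.45, a=-2.2): (-15.047318, 14.989343, -0.537097, 10.880000)
after step 2 (δ=-0.31, a=-1.0): (-14.112511, 14.432674, -0.639602, 10.780000)
after step 3 (δ=0.05, a=2.4): (-13.247595, 13.789242, -0.623735, 11.020000)
after step 4 (δ=-0.29, a=1.1): (-12.353099, 13.145596, -0.720456, 11.130000)
after step 5 (δ=-0.29, a=0.8): (-11.516674, 12.411319, -0.818143, 11.210000)
after step 6 (δ=0.11, a=-0.4): (-10.750383, 11.593126, -0.781728, 11.170000)

(-10.7504, 11.5931, -0.7817, 11.1700)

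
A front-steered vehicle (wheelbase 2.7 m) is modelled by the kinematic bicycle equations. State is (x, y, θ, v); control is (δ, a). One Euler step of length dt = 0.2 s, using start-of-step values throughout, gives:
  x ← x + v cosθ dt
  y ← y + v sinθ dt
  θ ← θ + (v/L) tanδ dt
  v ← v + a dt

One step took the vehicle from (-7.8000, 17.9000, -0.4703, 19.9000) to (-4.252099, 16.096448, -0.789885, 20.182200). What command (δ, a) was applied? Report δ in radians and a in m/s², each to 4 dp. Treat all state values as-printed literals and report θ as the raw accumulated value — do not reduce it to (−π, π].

a = (v'−v)/dt = (0.282200)/0.2 = 1.4110
Δθ = θ'−θ = -0.319585;  (v·dt/L) = 19.9000·0.2/2.7 = 1.474074
tan δ = Δθ·L/(v·dt) = -0.216804  →  δ = -0.2135

δ = -0.2135, a = 1.4110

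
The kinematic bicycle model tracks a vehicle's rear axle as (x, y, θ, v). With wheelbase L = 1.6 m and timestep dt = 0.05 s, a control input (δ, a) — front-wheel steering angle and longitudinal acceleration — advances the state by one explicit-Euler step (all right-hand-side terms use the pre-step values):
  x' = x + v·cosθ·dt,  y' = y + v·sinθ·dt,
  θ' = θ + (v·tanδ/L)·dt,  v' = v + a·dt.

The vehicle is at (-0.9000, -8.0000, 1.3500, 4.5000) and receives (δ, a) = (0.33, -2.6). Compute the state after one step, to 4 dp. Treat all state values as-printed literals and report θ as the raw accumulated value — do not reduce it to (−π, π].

(-0.8507, -7.7805, 1.3982, 4.3700)

x' = -0.9000 + 4.5000·cos(1.3500)·0.05 = -0.8507
y' = -8.0000 + 4.5000·sin(1.3500)·0.05 = -7.7805
θ' = 1.3500 + (4.5000/1.6)·tan(0.33)·0.05 = 1.3982
v' = 4.5000 − 2.6000·0.05 = 4.3700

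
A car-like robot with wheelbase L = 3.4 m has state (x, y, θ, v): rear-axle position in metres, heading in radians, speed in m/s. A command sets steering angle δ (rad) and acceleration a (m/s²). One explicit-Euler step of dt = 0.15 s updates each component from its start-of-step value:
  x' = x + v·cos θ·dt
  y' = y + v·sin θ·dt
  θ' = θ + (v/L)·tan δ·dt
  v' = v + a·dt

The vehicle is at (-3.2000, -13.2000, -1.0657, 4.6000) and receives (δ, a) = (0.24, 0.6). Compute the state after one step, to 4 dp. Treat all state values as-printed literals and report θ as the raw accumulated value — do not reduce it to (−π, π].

x' = -3.2000 + 4.6000·cos(-1.0657)·0.15 = -2.8661
y' = -13.2000 + 4.6000·sin(-1.0657)·0.15 = -13.8038
θ' = -1.0657 + (4.6000/3.4)·tan(0.24)·0.15 = -1.0160
v' = 4.6000 + 0.6000·0.15 = 4.6900

(-2.8661, -13.8038, -1.0160, 4.6900)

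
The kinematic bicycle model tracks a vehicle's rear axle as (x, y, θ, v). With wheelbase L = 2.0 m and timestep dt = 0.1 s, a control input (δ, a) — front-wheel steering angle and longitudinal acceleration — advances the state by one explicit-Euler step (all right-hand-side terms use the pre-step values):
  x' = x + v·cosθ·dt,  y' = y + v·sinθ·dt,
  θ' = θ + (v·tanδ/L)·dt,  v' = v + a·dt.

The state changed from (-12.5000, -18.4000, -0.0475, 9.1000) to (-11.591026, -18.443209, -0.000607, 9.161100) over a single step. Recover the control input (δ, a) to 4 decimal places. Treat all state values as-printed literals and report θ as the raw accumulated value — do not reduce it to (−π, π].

a = (v'−v)/dt = (0.061100)/0.1 = 0.6110
Δθ = θ'−θ = 0.046893;  (v·dt/L) = 9.1000·0.1/2.0 = 0.455000
tan δ = Δθ·L/(v·dt) = 0.103062  →  δ = 0.1027

δ = 0.1027, a = 0.6110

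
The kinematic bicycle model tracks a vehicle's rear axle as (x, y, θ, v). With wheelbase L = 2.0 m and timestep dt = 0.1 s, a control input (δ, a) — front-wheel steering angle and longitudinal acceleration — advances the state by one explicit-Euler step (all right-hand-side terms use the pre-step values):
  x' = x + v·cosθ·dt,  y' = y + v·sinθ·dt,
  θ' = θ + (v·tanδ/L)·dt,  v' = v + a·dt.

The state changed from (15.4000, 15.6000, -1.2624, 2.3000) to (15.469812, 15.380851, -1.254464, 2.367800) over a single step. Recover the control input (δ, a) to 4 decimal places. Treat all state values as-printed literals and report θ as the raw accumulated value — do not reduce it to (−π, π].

δ = 0.0689, a = 0.6780

a = (v'−v)/dt = (0.067800)/0.1 = 0.6780
Δθ = θ'−θ = 0.007936;  (v·dt/L) = 2.3000·0.1/2.0 = 0.115000
tan δ = Δθ·L/(v·dt) = 0.069009  →  δ = 0.0689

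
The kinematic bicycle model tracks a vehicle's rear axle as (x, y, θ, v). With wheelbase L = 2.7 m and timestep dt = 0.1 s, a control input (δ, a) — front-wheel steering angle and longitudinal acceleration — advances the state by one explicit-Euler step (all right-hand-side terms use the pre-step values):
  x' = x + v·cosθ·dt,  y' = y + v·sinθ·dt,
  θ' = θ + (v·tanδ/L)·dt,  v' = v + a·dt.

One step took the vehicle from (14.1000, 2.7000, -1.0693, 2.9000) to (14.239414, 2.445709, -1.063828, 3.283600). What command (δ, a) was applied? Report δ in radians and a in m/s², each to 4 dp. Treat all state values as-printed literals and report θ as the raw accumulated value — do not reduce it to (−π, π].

δ = 0.0509, a = 3.8360

a = (v'−v)/dt = (0.383600)/0.1 = 3.8360
Δθ = θ'−θ = 0.005472;  (v·dt/L) = 2.9000·0.1/2.7 = 0.107407
tan δ = Δθ·L/(v·dt) = 0.050946  →  δ = 0.0509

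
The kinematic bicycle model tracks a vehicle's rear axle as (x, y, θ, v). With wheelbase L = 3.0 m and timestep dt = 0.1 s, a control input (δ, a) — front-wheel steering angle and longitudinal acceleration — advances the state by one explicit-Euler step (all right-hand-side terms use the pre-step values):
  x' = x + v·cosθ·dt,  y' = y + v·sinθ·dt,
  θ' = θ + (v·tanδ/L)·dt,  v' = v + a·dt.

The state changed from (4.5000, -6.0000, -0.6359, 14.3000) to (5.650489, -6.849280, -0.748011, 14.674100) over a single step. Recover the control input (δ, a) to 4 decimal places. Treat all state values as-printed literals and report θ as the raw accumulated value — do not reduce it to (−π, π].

δ = -0.2310, a = 3.7410

a = (v'−v)/dt = (0.374100)/0.1 = 3.7410
Δθ = θ'−θ = -0.112111;  (v·dt/L) = 14.3000·0.1/3.0 = 0.476667
tan δ = Δθ·L/(v·dt) = -0.235198  →  δ = -0.2310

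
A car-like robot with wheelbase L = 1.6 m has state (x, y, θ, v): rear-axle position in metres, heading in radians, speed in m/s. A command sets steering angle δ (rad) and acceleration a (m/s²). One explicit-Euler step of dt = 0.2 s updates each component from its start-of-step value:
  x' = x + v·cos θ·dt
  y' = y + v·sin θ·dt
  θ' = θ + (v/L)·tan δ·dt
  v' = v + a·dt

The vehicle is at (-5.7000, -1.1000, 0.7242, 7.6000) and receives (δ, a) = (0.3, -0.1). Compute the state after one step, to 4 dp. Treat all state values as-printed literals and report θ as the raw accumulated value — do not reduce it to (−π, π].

x' = -5.7000 + 7.6000·cos(0.7242)·0.2 = -4.5615
y' = -1.1000 + 7.6000·sin(0.7242)·0.2 = -0.0929
θ' = 0.7242 + (7.6000/1.6)·tan(0.3)·0.2 = 1.0181
v' = 7.6000 − 0.1000·0.2 = 7.5800

(-4.5615, -0.0929, 1.0181, 7.5800)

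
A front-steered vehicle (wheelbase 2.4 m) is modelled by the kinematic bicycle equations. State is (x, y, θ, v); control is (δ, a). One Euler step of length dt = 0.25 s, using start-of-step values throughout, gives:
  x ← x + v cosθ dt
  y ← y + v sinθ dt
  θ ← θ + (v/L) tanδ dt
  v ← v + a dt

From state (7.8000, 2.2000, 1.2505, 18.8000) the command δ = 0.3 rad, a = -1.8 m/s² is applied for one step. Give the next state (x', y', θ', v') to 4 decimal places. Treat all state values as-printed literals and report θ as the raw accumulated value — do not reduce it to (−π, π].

x' = 7.8000 + 18.8000·cos(1.2505)·0.25 = 9.2798
y' = 2.2000 + 18.8000·sin(1.2505)·0.25 = 6.6610
θ' = 1.2505 + (18.8000/2.4)·tan(0.3)·0.25 = 1.8563
v' = 18.8000 − 1.8000·0.25 = 18.3500

(9.2798, 6.6610, 1.8563, 18.3500)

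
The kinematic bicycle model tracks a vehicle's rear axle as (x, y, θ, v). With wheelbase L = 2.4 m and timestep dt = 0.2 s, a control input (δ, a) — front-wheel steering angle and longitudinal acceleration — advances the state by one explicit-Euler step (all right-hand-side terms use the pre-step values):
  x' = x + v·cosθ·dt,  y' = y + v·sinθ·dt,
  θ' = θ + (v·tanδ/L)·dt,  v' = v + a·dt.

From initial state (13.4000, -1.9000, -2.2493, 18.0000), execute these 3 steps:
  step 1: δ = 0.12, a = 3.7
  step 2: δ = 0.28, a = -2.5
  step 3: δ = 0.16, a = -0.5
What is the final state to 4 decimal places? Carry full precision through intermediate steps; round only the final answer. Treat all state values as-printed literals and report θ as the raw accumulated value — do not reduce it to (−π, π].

after step 1 (δ=0.12, a=3.7): (11.140536, -4.702646, -2.068431, 18.740000)
after step 2 (δ=0.28, a=-2.5): (9.351434, -7.996066, -1.619367, 18.240000)
after step 3 (δ=0.16, a=-0.5): (9.174318, -11.639764, -1.374070, 18.140000)

(9.1743, -11.6398, -1.3741, 18.1400)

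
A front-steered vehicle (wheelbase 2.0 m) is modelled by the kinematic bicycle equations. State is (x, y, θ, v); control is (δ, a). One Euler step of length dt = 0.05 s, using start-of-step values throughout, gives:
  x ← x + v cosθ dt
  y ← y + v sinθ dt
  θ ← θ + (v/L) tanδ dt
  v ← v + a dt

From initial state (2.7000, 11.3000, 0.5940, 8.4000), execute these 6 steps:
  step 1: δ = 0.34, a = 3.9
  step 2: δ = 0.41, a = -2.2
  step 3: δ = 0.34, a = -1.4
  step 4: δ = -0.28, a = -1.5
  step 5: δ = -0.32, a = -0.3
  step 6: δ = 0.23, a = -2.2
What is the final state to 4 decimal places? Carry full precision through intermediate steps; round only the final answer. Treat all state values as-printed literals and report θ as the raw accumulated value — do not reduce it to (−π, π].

(4.5883, 12.9691, 0.7559, 8.2150)

after step 1 (δ=0.34, a=3.9): (3.048058, 11.535066, 0.668285, 8.595000)
after step 2 (δ=0.41, a=-2.2): (3.385362, 11.801356, 0.761676, 8.485000)
after step 3 (δ=0.34, a=-1.4): (3.692384, 12.094146, 0.836713, 8.415000)
after step 4 (δ=-0.28, a=-1.5): (3.974247, 12.406530, 0.776218, 8.340000)
after step 5 (δ=-0.32, a=-0.3): (4.271805, 12.698674, 0.707124, 8.325000)
after step 6 (δ=0.23, a=-2.2): (4.588252, 12.969091, 0.755855, 8.215000)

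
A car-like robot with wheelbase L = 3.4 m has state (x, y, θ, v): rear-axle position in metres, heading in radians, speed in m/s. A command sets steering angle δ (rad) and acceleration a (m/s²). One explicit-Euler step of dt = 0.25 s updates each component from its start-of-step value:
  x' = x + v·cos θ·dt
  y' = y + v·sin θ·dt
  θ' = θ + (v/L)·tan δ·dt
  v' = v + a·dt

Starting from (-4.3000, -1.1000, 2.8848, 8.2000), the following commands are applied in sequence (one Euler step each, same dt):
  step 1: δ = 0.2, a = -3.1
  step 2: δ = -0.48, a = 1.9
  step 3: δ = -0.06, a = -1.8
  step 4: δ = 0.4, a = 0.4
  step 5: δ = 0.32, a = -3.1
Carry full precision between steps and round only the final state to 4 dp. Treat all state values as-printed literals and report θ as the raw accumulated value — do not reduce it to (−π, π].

after step 1 (δ=0.2, a=-3.1): (-6.282780, -0.579342, 3.007022, 7.425000)
after step 2 (δ=-0.48, a=1.9): (-8.122247, -0.330299, 2.722792, 7.900000)
after step 3 (δ=-0.06, a=-1.8): (-9.926562, 0.472866, 2.687897, 7.450000)
after step 4 (δ=0.4, a=0.4): (-11.600640, 1.289181, 2.919500, 7.550000)
after step 5 (δ=0.32, a=-3.1): (-13.441780, 1.704943, 3.103470, 6.775000)

(-13.4418, 1.7049, 3.1035, 6.7750)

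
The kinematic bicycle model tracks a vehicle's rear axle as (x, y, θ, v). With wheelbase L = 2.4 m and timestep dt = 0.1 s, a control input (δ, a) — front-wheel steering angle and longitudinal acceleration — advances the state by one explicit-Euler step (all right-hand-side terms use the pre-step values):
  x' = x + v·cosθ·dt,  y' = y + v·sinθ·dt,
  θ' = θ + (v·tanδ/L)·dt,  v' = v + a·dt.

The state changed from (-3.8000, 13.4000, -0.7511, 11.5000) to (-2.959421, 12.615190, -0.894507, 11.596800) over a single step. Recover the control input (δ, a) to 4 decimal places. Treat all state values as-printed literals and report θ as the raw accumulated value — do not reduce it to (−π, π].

a = (v'−v)/dt = (0.096800)/0.1 = 0.9680
Δθ = θ'−θ = -0.143407;  (v·dt/L) = 11.5000·0.1/2.4 = 0.479167
tan δ = Δθ·L/(v·dt) = -0.299284  →  δ = -0.2908

δ = -0.2908, a = 0.9680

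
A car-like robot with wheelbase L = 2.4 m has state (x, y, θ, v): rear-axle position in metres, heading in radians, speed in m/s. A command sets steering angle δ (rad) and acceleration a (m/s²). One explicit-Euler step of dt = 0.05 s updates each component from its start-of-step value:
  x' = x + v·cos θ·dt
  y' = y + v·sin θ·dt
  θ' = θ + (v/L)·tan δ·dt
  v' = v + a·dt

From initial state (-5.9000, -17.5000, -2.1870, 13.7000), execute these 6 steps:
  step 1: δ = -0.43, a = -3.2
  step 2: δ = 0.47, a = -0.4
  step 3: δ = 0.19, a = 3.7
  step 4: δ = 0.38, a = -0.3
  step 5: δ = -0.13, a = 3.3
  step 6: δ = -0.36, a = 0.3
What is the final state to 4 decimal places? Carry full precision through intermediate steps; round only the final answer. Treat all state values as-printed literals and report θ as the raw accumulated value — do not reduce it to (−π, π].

after step 1 (δ=-0.43, a=-3.2): (-6.295890, -18.059014, -2.317898, 13.540000)
after step 2 (δ=0.47, a=-0.4): (-6.755922, -18.555702, -2.174609, 13.520000)
after step 3 (δ=0.19, a=3.7): (-7.139745, -19.112170, -2.120439, 13.705000)
after step 4 (δ=0.38, a=-0.3): (-7.497707, -19.696490, -2.006399, 13.690000)
after step 5 (δ=-0.13, a=3.3): (-7.786537, -20.317069, -2.043686, 13.855000)
after step 6 (δ=-0.36, a=0.3): (-8.102057, -20.933794, -2.152333, 13.870000)

(-8.1021, -20.9338, -2.1523, 13.8700)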